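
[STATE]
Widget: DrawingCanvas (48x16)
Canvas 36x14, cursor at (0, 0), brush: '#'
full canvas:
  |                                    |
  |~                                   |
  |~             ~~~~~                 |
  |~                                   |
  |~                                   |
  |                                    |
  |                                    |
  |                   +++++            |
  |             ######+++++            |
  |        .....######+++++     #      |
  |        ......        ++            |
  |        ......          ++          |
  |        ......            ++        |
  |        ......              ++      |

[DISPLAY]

+                                               
~                                               
~             ~~~~~                             
~                                               
~                                               
                                                
                                                
                   +++++                        
             ######+++++                        
        .....######+++++     #                  
        ......        ++                        
        ......          ++                      
        ......            ++                    
        ......              ++                  
                                                
                                                


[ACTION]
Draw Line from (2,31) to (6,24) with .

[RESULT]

+                                               
~                                               
~             ~~~~~            .                
~                            ..                 
~                          ..                   
                         ..                     
                        .                       
                   +++++                        
             ######+++++                        
        .....######+++++     #                  
        ......        ++                        
        ......          ++                      
        ......            ++                    
        ......              ++                  
                                                
                                                


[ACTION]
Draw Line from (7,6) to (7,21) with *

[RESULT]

+                                               
~                                               
~             ~~~~~            .                
~                            ..                 
~                          ..                   
                         ..                     
                        .                       
      ****************++                        
             ######+++++                        
        .....######+++++     #                  
        ......        ++                        
        ......          ++                      
        ......            ++                    
        ......              ++                  
                                                
                                                


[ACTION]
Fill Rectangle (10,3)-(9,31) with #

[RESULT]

+                                               
~                                               
~             ~~~~~            .                
~                            ..                 
~                          ..                   
                         ..                     
                        .                       
      ****************++                        
             ######+++++                        
   #############################                
   #############################                
        ......          ++                      
        ......            ++                    
        ......              ++                  
                                                
                                                


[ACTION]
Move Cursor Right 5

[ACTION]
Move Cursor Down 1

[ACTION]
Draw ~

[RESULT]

                                                
~    ~                                          
~             ~~~~~            .                
~                            ..                 
~                          ..                   
                         ..                     
                        .                       
      ****************++                        
             ######+++++                        
   #############################                
   #############################                
        ......          ++                      
        ......            ++                    
        ......              ++                  
                                                
                                                


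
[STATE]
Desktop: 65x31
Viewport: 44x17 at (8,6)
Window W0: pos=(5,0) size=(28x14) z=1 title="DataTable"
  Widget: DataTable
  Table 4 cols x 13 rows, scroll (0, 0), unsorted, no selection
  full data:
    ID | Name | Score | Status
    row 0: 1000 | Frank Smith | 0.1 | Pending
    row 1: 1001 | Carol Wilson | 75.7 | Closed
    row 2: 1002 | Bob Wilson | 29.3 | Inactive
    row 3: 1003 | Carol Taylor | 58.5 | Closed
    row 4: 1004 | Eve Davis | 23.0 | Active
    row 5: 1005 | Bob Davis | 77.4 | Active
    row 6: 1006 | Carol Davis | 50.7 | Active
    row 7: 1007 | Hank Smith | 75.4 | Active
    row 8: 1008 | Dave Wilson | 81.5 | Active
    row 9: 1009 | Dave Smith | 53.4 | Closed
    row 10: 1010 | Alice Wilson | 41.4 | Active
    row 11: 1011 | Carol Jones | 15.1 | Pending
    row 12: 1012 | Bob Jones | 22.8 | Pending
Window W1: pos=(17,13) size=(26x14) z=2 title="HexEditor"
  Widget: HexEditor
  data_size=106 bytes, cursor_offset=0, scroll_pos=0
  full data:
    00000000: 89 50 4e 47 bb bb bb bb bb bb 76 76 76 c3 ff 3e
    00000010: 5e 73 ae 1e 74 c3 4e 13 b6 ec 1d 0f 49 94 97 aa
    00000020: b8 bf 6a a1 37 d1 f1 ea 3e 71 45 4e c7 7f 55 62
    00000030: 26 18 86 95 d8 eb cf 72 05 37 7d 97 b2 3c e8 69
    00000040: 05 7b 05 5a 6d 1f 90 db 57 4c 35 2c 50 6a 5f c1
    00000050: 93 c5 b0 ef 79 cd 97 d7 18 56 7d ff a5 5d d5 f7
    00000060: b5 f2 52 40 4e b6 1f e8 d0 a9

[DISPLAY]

01│Carol Wilson│75.7 │Cl┃                   
02│Bob Wilson  │29.3 │In┃                   
03│Carol Taylor│58.5 │Cl┃                   
04│Eve Davis   │23.0 │Ac┃                   
05│Bob Davis   │77.4 │Ac┃                   
06│Carol Davis │50.7 │Ac┃                   
07│Hank Smith  │75.4 │Ac┃                   
━━━━━━━━━┏━━━━━━━━━━━━━━━━━━━━━━━━┓         
         ┃ HexEditor              ┃         
         ┠────────────────────────┨         
         ┃00000000  89 50 4e 47 bb┃         
         ┃00000010  5e 73 ae 1e 74┃         
         ┃00000020  b8 bf 6a a1 37┃         
         ┃00000030  26 18 86 95 d8┃         
         ┃00000040  05 7b 05 5a 6d┃         
         ┃00000050  93 c5 b0 ef 79┃         
         ┃00000060  b5 f2 52 40 4e┃         


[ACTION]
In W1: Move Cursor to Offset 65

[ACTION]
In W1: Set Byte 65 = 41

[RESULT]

01│Carol Wilson│75.7 │Cl┃                   
02│Bob Wilson  │29.3 │In┃                   
03│Carol Taylor│58.5 │Cl┃                   
04│Eve Davis   │23.0 │Ac┃                   
05│Bob Davis   │77.4 │Ac┃                   
06│Carol Davis │50.7 │Ac┃                   
07│Hank Smith  │75.4 │Ac┃                   
━━━━━━━━━┏━━━━━━━━━━━━━━━━━━━━━━━━┓         
         ┃ HexEditor              ┃         
         ┠────────────────────────┨         
         ┃00000000  89 50 4e 47 bb┃         
         ┃00000010  5e 73 ae 1e 74┃         
         ┃00000020  b8 bf 6a a1 37┃         
         ┃00000030  26 18 86 95 d8┃         
         ┃00000040  05 41 05 5a 6d┃         
         ┃00000050  93 c5 b0 ef 79┃         
         ┃00000060  b5 f2 52 40 4e┃         


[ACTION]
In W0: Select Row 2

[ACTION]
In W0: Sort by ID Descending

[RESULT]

11│Carol Jones │15.1 │Pe┃                   
10│Alice Wilson│41.4 │Ac┃                   
09│Dave Smith  │53.4 │Cl┃                   
08│Dave Wilson │81.5 │Ac┃                   
07│Hank Smith  │75.4 │Ac┃                   
06│Carol Davis │50.7 │Ac┃                   
05│Bob Davis   │77.4 │Ac┃                   
━━━━━━━━━┏━━━━━━━━━━━━━━━━━━━━━━━━┓         
         ┃ HexEditor              ┃         
         ┠────────────────────────┨         
         ┃00000000  89 50 4e 47 bb┃         
         ┃00000010  5e 73 ae 1e 74┃         
         ┃00000020  b8 bf 6a a1 37┃         
         ┃00000030  26 18 86 95 d8┃         
         ┃00000040  05 41 05 5a 6d┃         
         ┃00000050  93 c5 b0 ef 79┃         
         ┃00000060  b5 f2 52 40 4e┃         


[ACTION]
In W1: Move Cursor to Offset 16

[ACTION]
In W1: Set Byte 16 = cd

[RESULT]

11│Carol Jones │15.1 │Pe┃                   
10│Alice Wilson│41.4 │Ac┃                   
09│Dave Smith  │53.4 │Cl┃                   
08│Dave Wilson │81.5 │Ac┃                   
07│Hank Smith  │75.4 │Ac┃                   
06│Carol Davis │50.7 │Ac┃                   
05│Bob Davis   │77.4 │Ac┃                   
━━━━━━━━━┏━━━━━━━━━━━━━━━━━━━━━━━━┓         
         ┃ HexEditor              ┃         
         ┠────────────────────────┨         
         ┃00000000  89 50 4e 47 bb┃         
         ┃00000010  CD 73 ae 1e 74┃         
         ┃00000020  b8 bf 6a a1 37┃         
         ┃00000030  26 18 86 95 d8┃         
         ┃00000040  05 41 05 5a 6d┃         
         ┃00000050  93 c5 b0 ef 79┃         
         ┃00000060  b5 f2 52 40 4e┃         


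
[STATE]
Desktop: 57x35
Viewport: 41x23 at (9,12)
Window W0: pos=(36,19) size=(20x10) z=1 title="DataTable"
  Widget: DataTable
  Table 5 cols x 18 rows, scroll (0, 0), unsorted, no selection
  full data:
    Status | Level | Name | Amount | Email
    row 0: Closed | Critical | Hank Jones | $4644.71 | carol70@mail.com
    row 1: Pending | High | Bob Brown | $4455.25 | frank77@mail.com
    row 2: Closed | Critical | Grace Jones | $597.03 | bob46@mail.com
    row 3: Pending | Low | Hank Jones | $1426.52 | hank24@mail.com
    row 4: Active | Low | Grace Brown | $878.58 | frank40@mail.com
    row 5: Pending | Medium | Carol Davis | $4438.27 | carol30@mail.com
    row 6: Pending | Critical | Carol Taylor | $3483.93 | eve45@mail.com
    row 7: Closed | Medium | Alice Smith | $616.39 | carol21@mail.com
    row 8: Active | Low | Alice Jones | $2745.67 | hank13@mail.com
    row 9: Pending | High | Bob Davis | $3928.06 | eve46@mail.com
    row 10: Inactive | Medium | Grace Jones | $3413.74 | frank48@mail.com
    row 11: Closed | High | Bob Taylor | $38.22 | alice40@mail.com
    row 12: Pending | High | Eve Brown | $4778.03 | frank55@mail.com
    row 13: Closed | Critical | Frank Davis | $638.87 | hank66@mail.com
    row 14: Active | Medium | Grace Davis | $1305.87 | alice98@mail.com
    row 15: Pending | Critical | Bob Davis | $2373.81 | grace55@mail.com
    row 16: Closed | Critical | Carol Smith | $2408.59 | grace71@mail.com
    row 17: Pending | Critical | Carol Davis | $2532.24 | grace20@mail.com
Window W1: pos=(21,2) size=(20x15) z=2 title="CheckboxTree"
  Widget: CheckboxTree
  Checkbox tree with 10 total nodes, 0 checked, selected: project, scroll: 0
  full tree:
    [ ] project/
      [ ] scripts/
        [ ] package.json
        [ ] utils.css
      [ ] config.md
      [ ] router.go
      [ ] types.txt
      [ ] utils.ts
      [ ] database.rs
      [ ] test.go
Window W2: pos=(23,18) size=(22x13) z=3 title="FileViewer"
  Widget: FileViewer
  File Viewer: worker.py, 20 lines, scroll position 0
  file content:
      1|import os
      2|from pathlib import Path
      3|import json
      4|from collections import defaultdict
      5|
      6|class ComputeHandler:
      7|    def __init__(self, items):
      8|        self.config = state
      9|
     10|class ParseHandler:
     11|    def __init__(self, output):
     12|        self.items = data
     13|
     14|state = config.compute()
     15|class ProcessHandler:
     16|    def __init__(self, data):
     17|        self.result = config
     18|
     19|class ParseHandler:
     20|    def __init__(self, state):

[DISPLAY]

            ┃   [ ] utils.ts   ┃         
            ┃   [ ] database.rs┃         
            ┃   [ ] test.go    ┃         
            ┃                  ┃         
            ┗━━━━━━━━━━━━━━━━━━┛         
                                         
              ┏━━━━━━━━━━━━━━━━━━━━┓     
              ┃ FileViewer         ┃━━━━━
              ┠────────────────────┨le   
              ┃import os          ▲┃─────
              ┃from pathlib import█┃│Leve
              ┃import json        ░┃┼────
              ┃from collections im░┃│Crit
              ┃                   ░┃│High
              ┃class ComputeHandle░┃│Crit
              ┃    def __init__(se░┃│Low 
              ┃        self.config░┃━━━━━
              ┃                   ▼┃     
              ┗━━━━━━━━━━━━━━━━━━━━┛     
                                         
                                         
                                         
                                         


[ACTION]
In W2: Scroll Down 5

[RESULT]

            ┃   [ ] utils.ts   ┃         
            ┃   [ ] database.rs┃         
            ┃   [ ] test.go    ┃         
            ┃                  ┃         
            ┗━━━━━━━━━━━━━━━━━━┛         
                                         
              ┏━━━━━━━━━━━━━━━━━━━━┓     
              ┃ FileViewer         ┃━━━━━
              ┠────────────────────┨le   
              ┃class ComputeHandle▲┃─────
              ┃    def __init__(se░┃│Leve
              ┃        self.config░┃┼────
              ┃                   ░┃│Crit
              ┃class ParseHandler:█┃│High
              ┃    def __init__(se░┃│Crit
              ┃        self.items ░┃│Low 
              ┃                   ░┃━━━━━
              ┃state = config.comp▼┃     
              ┗━━━━━━━━━━━━━━━━━━━━┛     
                                         
                                         
                                         
                                         


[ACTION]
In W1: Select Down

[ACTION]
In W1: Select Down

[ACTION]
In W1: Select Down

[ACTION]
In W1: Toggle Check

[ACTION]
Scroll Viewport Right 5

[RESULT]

       ┃   [ ] utils.ts   ┃              
       ┃   [ ] database.rs┃              
       ┃   [ ] test.go    ┃              
       ┃                  ┃              
       ┗━━━━━━━━━━━━━━━━━━┛              
                                         
         ┏━━━━━━━━━━━━━━━━━━━━┓          
         ┃ FileViewer         ┃━━━━━━━━━━
         ┠────────────────────┨le        
         ┃class ComputeHandle▲┃──────────
         ┃    def __init__(se░┃│Level   │
         ┃        self.config░┃┼────────┼
         ┃                   ░┃│Critical│
         ┃class ParseHandler:█┃│High    │
         ┃    def __init__(se░┃│Critical│
         ┃        self.items ░┃│Low     │
         ┃                   ░┃━━━━━━━━━━
         ┃state = config.comp▼┃          
         ┗━━━━━━━━━━━━━━━━━━━━┛          
                                         
                                         
                                         
                                         


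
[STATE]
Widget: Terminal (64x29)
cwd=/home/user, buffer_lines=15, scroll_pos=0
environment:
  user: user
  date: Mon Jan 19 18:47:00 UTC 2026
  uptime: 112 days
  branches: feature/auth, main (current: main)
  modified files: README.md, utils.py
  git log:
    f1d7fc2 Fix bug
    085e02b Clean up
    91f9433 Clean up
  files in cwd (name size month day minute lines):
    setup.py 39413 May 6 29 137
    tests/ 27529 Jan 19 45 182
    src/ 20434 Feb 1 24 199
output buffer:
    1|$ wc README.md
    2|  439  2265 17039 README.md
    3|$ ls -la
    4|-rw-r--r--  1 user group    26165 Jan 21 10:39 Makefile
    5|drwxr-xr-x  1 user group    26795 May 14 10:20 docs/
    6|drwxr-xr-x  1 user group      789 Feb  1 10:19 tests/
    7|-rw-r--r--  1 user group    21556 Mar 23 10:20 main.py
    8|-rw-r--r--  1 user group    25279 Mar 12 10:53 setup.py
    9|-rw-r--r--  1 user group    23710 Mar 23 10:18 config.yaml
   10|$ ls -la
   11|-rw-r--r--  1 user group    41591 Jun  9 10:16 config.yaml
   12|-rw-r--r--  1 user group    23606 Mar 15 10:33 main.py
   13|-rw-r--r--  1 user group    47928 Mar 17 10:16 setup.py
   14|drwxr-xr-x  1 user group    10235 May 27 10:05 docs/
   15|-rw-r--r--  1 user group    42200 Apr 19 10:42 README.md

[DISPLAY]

$ wc README.md                                                  
  439  2265 17039 README.md                                     
$ ls -la                                                        
-rw-r--r--  1 user group    26165 Jan 21 10:39 Makefile         
drwxr-xr-x  1 user group    26795 May 14 10:20 docs/            
drwxr-xr-x  1 user group      789 Feb  1 10:19 tests/           
-rw-r--r--  1 user group    21556 Mar 23 10:20 main.py          
-rw-r--r--  1 user group    25279 Mar 12 10:53 setup.py         
-rw-r--r--  1 user group    23710 Mar 23 10:18 config.yaml      
$ ls -la                                                        
-rw-r--r--  1 user group    41591 Jun  9 10:16 config.yaml      
-rw-r--r--  1 user group    23606 Mar 15 10:33 main.py          
-rw-r--r--  1 user group    47928 Mar 17 10:16 setup.py         
drwxr-xr-x  1 user group    10235 May 27 10:05 docs/            
-rw-r--r--  1 user group    42200 Apr 19 10:42 README.md        
$ █                                                             
                                                                
                                                                
                                                                
                                                                
                                                                
                                                                
                                                                
                                                                
                                                                
                                                                
                                                                
                                                                
                                                                


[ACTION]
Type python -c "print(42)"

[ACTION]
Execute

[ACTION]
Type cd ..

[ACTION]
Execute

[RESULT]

$ wc README.md                                                  
  439  2265 17039 README.md                                     
$ ls -la                                                        
-rw-r--r--  1 user group    26165 Jan 21 10:39 Makefile         
drwxr-xr-x  1 user group    26795 May 14 10:20 docs/            
drwxr-xr-x  1 user group      789 Feb  1 10:19 tests/           
-rw-r--r--  1 user group    21556 Mar 23 10:20 main.py          
-rw-r--r--  1 user group    25279 Mar 12 10:53 setup.py         
-rw-r--r--  1 user group    23710 Mar 23 10:18 config.yaml      
$ ls -la                                                        
-rw-r--r--  1 user group    41591 Jun  9 10:16 config.yaml      
-rw-r--r--  1 user group    23606 Mar 15 10:33 main.py          
-rw-r--r--  1 user group    47928 Mar 17 10:16 setup.py         
drwxr-xr-x  1 user group    10235 May 27 10:05 docs/            
-rw-r--r--  1 user group    42200 Apr 19 10:42 README.md        
$ python -c "print(42)"                                         
42                                                              
$ cd ..                                                         
                                                                
$ █                                                             
                                                                
                                                                
                                                                
                                                                
                                                                
                                                                
                                                                
                                                                
                                                                


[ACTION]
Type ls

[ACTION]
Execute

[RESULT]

$ wc README.md                                                  
  439  2265 17039 README.md                                     
$ ls -la                                                        
-rw-r--r--  1 user group    26165 Jan 21 10:39 Makefile         
drwxr-xr-x  1 user group    26795 May 14 10:20 docs/            
drwxr-xr-x  1 user group      789 Feb  1 10:19 tests/           
-rw-r--r--  1 user group    21556 Mar 23 10:20 main.py          
-rw-r--r--  1 user group    25279 Mar 12 10:53 setup.py         
-rw-r--r--  1 user group    23710 Mar 23 10:18 config.yaml      
$ ls -la                                                        
-rw-r--r--  1 user group    41591 Jun  9 10:16 config.yaml      
-rw-r--r--  1 user group    23606 Mar 15 10:33 main.py          
-rw-r--r--  1 user group    47928 Mar 17 10:16 setup.py         
drwxr-xr-x  1 user group    10235 May 27 10:05 docs/            
-rw-r--r--  1 user group    42200 Apr 19 10:42 README.md        
$ python -c "print(42)"                                         
42                                                              
$ cd ..                                                         
                                                                
$ ls                                                            
setup.py  tests/  src/                                          
$ █                                                             
                                                                
                                                                
                                                                
                                                                
                                                                
                                                                
                                                                


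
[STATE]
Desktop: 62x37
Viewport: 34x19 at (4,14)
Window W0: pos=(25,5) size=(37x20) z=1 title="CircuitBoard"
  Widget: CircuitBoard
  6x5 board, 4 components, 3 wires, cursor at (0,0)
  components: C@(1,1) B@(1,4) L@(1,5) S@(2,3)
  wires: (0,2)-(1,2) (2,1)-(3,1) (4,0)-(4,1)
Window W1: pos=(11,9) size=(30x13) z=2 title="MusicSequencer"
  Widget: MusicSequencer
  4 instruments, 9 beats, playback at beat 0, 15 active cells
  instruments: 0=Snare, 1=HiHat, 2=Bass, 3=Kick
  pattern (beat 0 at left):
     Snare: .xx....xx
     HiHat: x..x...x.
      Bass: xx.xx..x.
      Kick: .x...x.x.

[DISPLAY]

       ┃ HiHat█··█···█·           
       ┃  Bass██·██··█·           
       ┃  Kick·█···█·█·           
       ┃                          
       ┃                          
       ┃                          
       ┃                          
       ┗━━━━━━━━━━━━━━━━━━━━━━━━━━
                     ┃            
                     ┃            
                     ┗━━━━━━━━━━━━
                                  
                                  
                                  
                                  
                                  
                                  
                                  
                                  


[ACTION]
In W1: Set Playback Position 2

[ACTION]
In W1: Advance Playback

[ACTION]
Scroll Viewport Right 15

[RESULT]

··█···█·             ┃            
█·██··█·             ┃            
█···█·█·             ┃            
                     ┃            
                     ┃            
                     ┃            
                     ┃            
━━━━━━━━━━━━━━━━━━━━━┛            
      ┃                           
      ┃                           
      ┗━━━━━━━━━━━━━━━━━━━━━━━━━━━
                                  
                                  
                                  
                                  
                                  
                                  
                                  
                                  


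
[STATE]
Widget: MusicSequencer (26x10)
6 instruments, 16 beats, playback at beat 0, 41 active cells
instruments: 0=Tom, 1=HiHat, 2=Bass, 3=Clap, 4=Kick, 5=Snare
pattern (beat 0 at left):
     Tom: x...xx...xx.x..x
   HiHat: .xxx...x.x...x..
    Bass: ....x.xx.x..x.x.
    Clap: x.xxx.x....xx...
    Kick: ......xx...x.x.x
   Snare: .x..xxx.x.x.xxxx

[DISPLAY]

      ▼123456789012345    
   Tom█···██···██·█··█    
 HiHat·███···█·█···█··    
  Bass····█·██·█··█·█·    
  Clap█·███·█····██···    
  Kick······██···█·█·█    
 Snare·█··███·█·█·████    
                          
                          
                          


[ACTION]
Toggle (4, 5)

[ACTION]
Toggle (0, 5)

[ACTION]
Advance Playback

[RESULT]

      0▼23456789012345    
   Tom█···█····██·█··█    
 HiHat·███···█·█···█··    
  Bass····█·██·█··█·█·    
  Clap█·███·█····██···    
  Kick·····███···█·█·█    
 Snare·█··███·█·█·████    
                          
                          
                          


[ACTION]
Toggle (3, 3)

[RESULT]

      0▼23456789012345    
   Tom█···█····██·█··█    
 HiHat·███···█·█···█··    
  Bass····█·██·█··█·█·    
  Clap█·█·█·█····██···    
  Kick·····███···█·█·█    
 Snare·█··███·█·█·████    
                          
                          
                          


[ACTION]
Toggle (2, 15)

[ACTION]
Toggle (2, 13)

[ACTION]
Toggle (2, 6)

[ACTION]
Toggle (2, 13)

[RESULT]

      0▼23456789012345    
   Tom█···█····██·█··█    
 HiHat·███···█·█···█··    
  Bass····█··█·█··█·██    
  Clap█·█·█·█····██···    
  Kick·····███···█·█·█    
 Snare·█··███·█·█·████    
                          
                          
                          


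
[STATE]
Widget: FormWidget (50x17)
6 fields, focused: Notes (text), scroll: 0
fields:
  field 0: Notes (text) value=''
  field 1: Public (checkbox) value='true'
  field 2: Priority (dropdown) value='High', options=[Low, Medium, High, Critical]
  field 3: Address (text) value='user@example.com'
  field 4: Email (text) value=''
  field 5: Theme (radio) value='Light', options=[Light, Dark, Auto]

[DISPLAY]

> Notes:      [                                  ]
  Public:     [x]                                 
  Priority:   [High                             ▼]
  Address:    [user@example.com                  ]
  Email:      [                                  ]
  Theme:      (●) Light  ( ) Dark  ( ) Auto       
                                                  
                                                  
                                                  
                                                  
                                                  
                                                  
                                                  
                                                  
                                                  
                                                  
                                                  


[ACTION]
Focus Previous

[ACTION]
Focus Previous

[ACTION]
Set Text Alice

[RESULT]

  Notes:      [                                  ]
  Public:     [x]                                 
  Priority:   [High                             ▼]
  Address:    [user@example.com                  ]
> Email:      [Alice                             ]
  Theme:      (●) Light  ( ) Dark  ( ) Auto       
                                                  
                                                  
                                                  
                                                  
                                                  
                                                  
                                                  
                                                  
                                                  
                                                  
                                                  


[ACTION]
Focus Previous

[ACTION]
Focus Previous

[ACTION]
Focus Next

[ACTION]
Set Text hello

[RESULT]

  Notes:      [                                  ]
  Public:     [x]                                 
  Priority:   [High                             ▼]
> Address:    [hello                             ]
  Email:      [Alice                             ]
  Theme:      (●) Light  ( ) Dark  ( ) Auto       
                                                  
                                                  
                                                  
                                                  
                                                  
                                                  
                                                  
                                                  
                                                  
                                                  
                                                  


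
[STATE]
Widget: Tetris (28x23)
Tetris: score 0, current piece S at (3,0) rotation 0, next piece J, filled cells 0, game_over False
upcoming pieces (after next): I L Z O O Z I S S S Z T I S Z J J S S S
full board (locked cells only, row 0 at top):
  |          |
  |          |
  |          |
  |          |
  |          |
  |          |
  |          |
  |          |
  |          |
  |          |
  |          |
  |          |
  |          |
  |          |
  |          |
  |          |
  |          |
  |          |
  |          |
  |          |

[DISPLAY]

    ░░    │Next:            
   ░░     │█                
          │███              
          │                 
          │                 
          │                 
          │Score:           
          │0                
          │                 
          │                 
          │                 
          │                 
          │                 
          │                 
          │                 
          │                 
          │                 
          │                 
          │                 
          │                 
          │                 
          │                 
          │                 


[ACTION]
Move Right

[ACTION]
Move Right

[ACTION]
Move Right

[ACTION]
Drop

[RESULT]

          │Next:            
       ░░ │█                
      ░░  │███              
          │                 
          │                 
          │                 
          │Score:           
          │0                
          │                 
          │                 
          │                 
          │                 
          │                 
          │                 
          │                 
          │                 
          │                 
          │                 
          │                 
          │                 
          │                 
          │                 
          │                 


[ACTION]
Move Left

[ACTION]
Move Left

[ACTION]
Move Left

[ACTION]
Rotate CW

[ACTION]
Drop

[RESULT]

          │Next:            
          │█                
   ░      │███              
   ░░     │                 
    ░     │                 
          │                 
          │Score:           
          │0                
          │                 
          │                 
          │                 
          │                 
          │                 
          │                 
          │                 
          │                 
          │                 
          │                 
          │                 
          │                 
          │                 
          │                 
          │                 


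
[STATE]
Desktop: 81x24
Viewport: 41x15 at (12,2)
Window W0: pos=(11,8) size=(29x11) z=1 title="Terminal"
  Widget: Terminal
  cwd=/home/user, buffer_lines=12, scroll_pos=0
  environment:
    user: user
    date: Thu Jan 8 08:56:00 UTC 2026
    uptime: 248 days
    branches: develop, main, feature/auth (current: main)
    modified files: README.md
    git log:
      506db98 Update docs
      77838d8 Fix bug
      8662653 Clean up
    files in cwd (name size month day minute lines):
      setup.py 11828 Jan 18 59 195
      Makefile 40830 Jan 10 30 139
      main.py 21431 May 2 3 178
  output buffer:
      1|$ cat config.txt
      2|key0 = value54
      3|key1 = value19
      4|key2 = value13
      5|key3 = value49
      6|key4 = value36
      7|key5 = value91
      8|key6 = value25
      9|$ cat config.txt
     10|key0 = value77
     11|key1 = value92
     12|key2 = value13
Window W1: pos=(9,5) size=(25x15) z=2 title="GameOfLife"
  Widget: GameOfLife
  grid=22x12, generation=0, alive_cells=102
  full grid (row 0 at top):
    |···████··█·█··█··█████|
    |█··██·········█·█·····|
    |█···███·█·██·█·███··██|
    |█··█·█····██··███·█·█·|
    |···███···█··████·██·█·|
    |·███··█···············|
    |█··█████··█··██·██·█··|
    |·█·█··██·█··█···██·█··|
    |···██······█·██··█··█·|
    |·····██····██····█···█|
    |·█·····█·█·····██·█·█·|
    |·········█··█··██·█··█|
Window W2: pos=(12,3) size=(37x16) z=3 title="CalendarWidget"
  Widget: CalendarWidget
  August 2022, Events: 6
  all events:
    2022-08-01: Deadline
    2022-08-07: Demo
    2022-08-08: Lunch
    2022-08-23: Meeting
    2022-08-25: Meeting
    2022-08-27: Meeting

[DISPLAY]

                                         
┏━━━━━━━━━━━━━━━━━━━━━━━━━━━━━━━━━━━┓    
┃ CalendarWidget                    ┃    
┠───────────────────────────────────┨    
┃            August 2022            ┃    
┃Mo Tu We Th Fr Sa Su               ┃    
┃ 1*  2  3  4  5  6  7*             ┃    
┃ 8*  9 10 11 12 13 14              ┃    
┃15 16 17 18 19 20 21               ┃    
┃22 23* 24 25* 26 27* 28            ┃    
┃29 30 31                           ┃    
┃                                   ┃    
┃                                   ┃    
┃                                   ┃    
┃                                   ┃    


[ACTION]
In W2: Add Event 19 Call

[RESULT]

                                         
┏━━━━━━━━━━━━━━━━━━━━━━━━━━━━━━━━━━━┓    
┃ CalendarWidget                    ┃    
┠───────────────────────────────────┨    
┃            August 2022            ┃    
┃Mo Tu We Th Fr Sa Su               ┃    
┃ 1*  2  3  4  5  6  7*             ┃    
┃ 8*  9 10 11 12 13 14              ┃    
┃15 16 17 18 19* 20 21              ┃    
┃22 23* 24 25* 26 27* 28            ┃    
┃29 30 31                           ┃    
┃                                   ┃    
┃                                   ┃    
┃                                   ┃    
┃                                   ┃    


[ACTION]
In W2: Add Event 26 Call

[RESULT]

                                         
┏━━━━━━━━━━━━━━━━━━━━━━━━━━━━━━━━━━━┓    
┃ CalendarWidget                    ┃    
┠───────────────────────────────────┨    
┃            August 2022            ┃    
┃Mo Tu We Th Fr Sa Su               ┃    
┃ 1*  2  3  4  5  6  7*             ┃    
┃ 8*  9 10 11 12 13 14              ┃    
┃15 16 17 18 19* 20 21              ┃    
┃22 23* 24 25* 26* 27* 28           ┃    
┃29 30 31                           ┃    
┃                                   ┃    
┃                                   ┃    
┃                                   ┃    
┃                                   ┃    


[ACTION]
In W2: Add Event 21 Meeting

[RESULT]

                                         
┏━━━━━━━━━━━━━━━━━━━━━━━━━━━━━━━━━━━┓    
┃ CalendarWidget                    ┃    
┠───────────────────────────────────┨    
┃            August 2022            ┃    
┃Mo Tu We Th Fr Sa Su               ┃    
┃ 1*  2  3  4  5  6  7*             ┃    
┃ 8*  9 10 11 12 13 14              ┃    
┃15 16 17 18 19* 20 21*             ┃    
┃22 23* 24 25* 26* 27* 28           ┃    
┃29 30 31                           ┃    
┃                                   ┃    
┃                                   ┃    
┃                                   ┃    
┃                                   ┃    


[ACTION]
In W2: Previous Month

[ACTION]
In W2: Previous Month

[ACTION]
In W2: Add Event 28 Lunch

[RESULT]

                                         
┏━━━━━━━━━━━━━━━━━━━━━━━━━━━━━━━━━━━┓    
┃ CalendarWidget                    ┃    
┠───────────────────────────────────┨    
┃             June 2022             ┃    
┃Mo Tu We Th Fr Sa Su               ┃    
┃       1  2  3  4  5               ┃    
┃ 6  7  8  9 10 11 12               ┃    
┃13 14 15 16 17 18 19               ┃    
┃20 21 22 23 24 25 26               ┃    
┃27 28* 29 30                       ┃    
┃                                   ┃    
┃                                   ┃    
┃                                   ┃    
┃                                   ┃    
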